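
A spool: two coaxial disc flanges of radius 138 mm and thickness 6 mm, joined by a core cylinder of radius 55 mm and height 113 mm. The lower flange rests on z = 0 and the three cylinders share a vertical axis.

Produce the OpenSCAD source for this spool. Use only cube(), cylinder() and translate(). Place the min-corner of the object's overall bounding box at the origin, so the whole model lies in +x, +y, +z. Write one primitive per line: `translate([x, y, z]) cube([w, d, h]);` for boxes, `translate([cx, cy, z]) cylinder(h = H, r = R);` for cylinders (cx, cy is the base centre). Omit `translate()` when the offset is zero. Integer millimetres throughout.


translate([138, 138, 0]) cylinder(h = 6, r = 138);
translate([138, 138, 6]) cylinder(h = 113, r = 55);
translate([138, 138, 119]) cylinder(h = 6, r = 138);


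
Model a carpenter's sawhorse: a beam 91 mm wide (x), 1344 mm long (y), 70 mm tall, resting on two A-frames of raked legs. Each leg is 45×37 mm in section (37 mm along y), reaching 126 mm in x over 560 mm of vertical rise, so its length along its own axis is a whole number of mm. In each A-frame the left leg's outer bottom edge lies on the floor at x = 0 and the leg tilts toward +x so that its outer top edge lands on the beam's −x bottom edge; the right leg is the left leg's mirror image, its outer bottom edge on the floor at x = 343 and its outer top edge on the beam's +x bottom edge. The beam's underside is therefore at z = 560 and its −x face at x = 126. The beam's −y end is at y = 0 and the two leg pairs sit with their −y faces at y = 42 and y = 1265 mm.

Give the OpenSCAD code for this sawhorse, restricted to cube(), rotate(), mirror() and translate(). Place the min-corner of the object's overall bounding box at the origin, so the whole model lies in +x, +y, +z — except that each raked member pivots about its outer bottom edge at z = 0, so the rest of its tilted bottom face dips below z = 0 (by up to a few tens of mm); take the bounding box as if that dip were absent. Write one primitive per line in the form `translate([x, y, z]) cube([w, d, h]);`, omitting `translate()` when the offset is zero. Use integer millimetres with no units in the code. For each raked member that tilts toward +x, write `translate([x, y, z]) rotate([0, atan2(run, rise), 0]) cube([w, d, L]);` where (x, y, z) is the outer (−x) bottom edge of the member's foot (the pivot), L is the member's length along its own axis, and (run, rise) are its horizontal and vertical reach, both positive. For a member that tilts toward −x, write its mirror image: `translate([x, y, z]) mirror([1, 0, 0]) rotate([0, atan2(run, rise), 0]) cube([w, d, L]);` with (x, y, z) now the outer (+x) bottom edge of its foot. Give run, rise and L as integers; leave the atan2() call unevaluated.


translate([126, 0, 560]) cube([91, 1344, 70]);
translate([0, 42, 0]) rotate([0, atan2(126, 560), 0]) cube([45, 37, 574]);
translate([343, 42, 0]) mirror([1, 0, 0]) rotate([0, atan2(126, 560), 0]) cube([45, 37, 574]);
translate([0, 1265, 0]) rotate([0, atan2(126, 560), 0]) cube([45, 37, 574]);
translate([343, 1265, 0]) mirror([1, 0, 0]) rotate([0, atan2(126, 560), 0]) cube([45, 37, 574]);


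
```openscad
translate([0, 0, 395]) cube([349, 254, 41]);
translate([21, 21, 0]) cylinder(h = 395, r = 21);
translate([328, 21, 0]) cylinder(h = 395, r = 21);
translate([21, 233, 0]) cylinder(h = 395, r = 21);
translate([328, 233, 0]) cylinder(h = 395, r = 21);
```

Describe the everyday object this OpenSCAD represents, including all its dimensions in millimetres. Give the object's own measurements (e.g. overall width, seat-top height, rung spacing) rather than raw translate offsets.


A simple wooden stool: a rectangular seat 349 mm (x) by 254 mm (y), 41 mm thick, top face at z = 436 mm, on four round legs, each 42 mm in diameter. The legs rest on z = 0, each leg's axis is inset half a diameter from the nearest pair of seat edges (so the leg's bounding box is flush with the corner).


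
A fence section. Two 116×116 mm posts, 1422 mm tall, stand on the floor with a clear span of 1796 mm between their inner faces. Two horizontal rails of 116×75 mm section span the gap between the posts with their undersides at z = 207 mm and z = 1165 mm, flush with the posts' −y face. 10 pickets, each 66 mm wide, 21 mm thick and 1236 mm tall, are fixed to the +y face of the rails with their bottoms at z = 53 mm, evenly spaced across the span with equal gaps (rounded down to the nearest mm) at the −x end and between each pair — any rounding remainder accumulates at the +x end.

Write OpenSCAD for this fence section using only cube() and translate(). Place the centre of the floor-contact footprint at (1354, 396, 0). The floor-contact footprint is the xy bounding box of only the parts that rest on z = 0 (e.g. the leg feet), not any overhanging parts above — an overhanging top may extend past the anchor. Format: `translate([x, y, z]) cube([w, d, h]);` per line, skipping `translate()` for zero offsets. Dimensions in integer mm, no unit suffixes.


translate([340, 338, 0]) cube([116, 116, 1422]);
translate([2252, 338, 0]) cube([116, 116, 1422]);
translate([456, 338, 207]) cube([1796, 116, 75]);
translate([456, 338, 1165]) cube([1796, 116, 75]);
translate([559, 454, 53]) cube([66, 21, 1236]);
translate([728, 454, 53]) cube([66, 21, 1236]);
translate([897, 454, 53]) cube([66, 21, 1236]);
translate([1066, 454, 53]) cube([66, 21, 1236]);
translate([1235, 454, 53]) cube([66, 21, 1236]);
translate([1404, 454, 53]) cube([66, 21, 1236]);
translate([1573, 454, 53]) cube([66, 21, 1236]);
translate([1742, 454, 53]) cube([66, 21, 1236]);
translate([1911, 454, 53]) cube([66, 21, 1236]);
translate([2080, 454, 53]) cube([66, 21, 1236]);


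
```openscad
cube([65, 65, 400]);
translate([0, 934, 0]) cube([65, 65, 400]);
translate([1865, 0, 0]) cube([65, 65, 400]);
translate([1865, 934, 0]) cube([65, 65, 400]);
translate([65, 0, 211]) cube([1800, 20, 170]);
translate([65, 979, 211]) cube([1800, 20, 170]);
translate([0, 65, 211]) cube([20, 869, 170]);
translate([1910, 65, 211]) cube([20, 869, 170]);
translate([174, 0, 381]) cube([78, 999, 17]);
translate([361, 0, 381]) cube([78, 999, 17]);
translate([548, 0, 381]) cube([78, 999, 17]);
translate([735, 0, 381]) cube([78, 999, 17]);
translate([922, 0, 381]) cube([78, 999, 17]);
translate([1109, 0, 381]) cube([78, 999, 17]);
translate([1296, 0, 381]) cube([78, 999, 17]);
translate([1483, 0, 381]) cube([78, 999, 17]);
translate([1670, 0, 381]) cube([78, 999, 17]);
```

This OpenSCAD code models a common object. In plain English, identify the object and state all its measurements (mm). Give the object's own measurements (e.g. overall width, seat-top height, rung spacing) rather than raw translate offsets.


A bed frame 1930 mm long (x) by 999 mm wide (y). Four 65×65 mm corner posts, 400 mm tall, at the corners of the footprint. Four rails of 20 mm thickness and 170 mm height run between adjacent posts with their undersides at z = 211 mm, their outer faces flush with the outside of the frame (the two x-running rails run between the posts' inner faces; the two y-running rails run between the posts' inner faces). 9 slats, each 78 mm wide (x) and 17 mm thick, lie across the top of the two x-running rails, running the full 999 mm width of the frame in y; along x they sit between the end posts with a 109 mm gap after the −x posts and between neighbouring slats, leaving 117 mm before the +x posts.


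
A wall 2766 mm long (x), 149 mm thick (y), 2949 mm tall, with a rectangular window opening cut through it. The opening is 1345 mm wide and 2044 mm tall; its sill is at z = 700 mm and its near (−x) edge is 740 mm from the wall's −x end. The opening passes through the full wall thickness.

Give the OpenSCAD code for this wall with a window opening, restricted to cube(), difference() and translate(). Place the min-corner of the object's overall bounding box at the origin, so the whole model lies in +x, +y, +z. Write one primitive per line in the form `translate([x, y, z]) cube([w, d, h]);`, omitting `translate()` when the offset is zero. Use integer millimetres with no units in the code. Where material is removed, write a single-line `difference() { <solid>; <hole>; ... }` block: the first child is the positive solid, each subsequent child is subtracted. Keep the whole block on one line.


difference() { cube([2766, 149, 2949]); translate([740, 0, 700]) cube([1345, 149, 2044]); }


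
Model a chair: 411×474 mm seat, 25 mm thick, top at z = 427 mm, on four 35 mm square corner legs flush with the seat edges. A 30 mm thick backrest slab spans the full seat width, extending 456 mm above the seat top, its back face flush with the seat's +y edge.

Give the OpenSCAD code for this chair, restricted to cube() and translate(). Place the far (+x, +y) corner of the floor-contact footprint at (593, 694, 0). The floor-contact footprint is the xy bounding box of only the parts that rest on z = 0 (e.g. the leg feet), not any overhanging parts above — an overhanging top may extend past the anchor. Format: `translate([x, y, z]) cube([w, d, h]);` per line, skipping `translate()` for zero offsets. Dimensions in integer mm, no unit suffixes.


translate([182, 220, 402]) cube([411, 474, 25]);
translate([182, 220, 0]) cube([35, 35, 402]);
translate([558, 220, 0]) cube([35, 35, 402]);
translate([182, 659, 0]) cube([35, 35, 402]);
translate([558, 659, 0]) cube([35, 35, 402]);
translate([182, 664, 427]) cube([411, 30, 456]);


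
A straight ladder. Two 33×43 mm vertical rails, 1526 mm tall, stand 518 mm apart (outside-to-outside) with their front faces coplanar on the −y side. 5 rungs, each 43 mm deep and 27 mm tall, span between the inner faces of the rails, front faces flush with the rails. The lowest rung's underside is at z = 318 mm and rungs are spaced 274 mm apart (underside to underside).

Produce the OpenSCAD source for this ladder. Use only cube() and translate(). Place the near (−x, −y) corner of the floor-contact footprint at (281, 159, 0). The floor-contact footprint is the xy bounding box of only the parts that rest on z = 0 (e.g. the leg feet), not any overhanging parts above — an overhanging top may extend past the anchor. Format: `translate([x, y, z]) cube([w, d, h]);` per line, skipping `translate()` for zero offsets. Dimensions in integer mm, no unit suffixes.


translate([281, 159, 0]) cube([33, 43, 1526]);
translate([766, 159, 0]) cube([33, 43, 1526]);
translate([314, 159, 318]) cube([452, 43, 27]);
translate([314, 159, 592]) cube([452, 43, 27]);
translate([314, 159, 866]) cube([452, 43, 27]);
translate([314, 159, 1140]) cube([452, 43, 27]);
translate([314, 159, 1414]) cube([452, 43, 27]);


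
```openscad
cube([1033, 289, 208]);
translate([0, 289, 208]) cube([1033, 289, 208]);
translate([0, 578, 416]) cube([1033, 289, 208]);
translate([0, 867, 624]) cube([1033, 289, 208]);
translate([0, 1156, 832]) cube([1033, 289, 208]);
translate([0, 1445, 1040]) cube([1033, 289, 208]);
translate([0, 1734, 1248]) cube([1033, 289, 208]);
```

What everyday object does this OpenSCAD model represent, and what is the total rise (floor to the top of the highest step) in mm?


A staircase. The total rise is 1456 mm.

7 identical blocks, each offset up and back from the previous — a staircase. Each step is 208 mm tall and there are 7 of them, so the total rise is 7 × 208 = 1456 mm.


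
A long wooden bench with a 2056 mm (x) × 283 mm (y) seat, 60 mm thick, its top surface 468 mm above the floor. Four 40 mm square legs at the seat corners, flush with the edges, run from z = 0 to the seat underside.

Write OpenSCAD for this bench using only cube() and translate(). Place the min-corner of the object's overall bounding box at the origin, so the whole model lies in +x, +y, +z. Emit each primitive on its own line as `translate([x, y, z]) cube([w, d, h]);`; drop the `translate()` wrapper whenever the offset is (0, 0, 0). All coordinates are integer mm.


translate([0, 0, 408]) cube([2056, 283, 60]);
cube([40, 40, 408]);
translate([0, 243, 0]) cube([40, 40, 408]);
translate([2016, 0, 0]) cube([40, 40, 408]);
translate([2016, 243, 0]) cube([40, 40, 408]);


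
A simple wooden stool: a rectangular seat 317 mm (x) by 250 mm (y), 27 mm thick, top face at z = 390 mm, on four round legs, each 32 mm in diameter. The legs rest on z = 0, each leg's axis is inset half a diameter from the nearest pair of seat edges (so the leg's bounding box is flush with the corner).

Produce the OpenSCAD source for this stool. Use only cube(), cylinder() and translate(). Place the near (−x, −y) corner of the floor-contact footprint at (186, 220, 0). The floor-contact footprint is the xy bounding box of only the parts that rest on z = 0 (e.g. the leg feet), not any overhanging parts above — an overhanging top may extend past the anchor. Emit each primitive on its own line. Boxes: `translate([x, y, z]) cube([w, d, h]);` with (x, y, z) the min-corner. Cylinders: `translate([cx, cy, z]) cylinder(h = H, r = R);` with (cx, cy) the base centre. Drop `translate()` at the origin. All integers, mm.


// leg_h = 390 - 27 = 363
translate([186, 220, 363]) cube([317, 250, 27]);
translate([202, 236, 0]) cylinder(h = 363, r = 16);
translate([487, 236, 0]) cylinder(h = 363, r = 16);
translate([202, 454, 0]) cylinder(h = 363, r = 16);
translate([487, 454, 0]) cylinder(h = 363, r = 16);


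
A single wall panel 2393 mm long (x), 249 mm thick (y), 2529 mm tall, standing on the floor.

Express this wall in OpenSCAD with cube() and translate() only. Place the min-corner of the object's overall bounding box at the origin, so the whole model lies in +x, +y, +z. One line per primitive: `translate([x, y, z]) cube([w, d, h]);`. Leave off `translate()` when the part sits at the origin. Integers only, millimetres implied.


cube([2393, 249, 2529]);


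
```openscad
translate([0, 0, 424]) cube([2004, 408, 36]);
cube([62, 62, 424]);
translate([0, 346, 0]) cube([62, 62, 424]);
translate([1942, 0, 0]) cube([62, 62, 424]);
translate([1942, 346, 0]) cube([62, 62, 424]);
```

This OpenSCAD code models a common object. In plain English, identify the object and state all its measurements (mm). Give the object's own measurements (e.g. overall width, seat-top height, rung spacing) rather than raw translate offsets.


A long wooden bench with a 2004 mm (x) × 408 mm (y) seat, 36 mm thick, its top surface 460 mm above the floor. Four 62 mm square legs at the seat corners, flush with the edges, run from z = 0 to the seat underside.


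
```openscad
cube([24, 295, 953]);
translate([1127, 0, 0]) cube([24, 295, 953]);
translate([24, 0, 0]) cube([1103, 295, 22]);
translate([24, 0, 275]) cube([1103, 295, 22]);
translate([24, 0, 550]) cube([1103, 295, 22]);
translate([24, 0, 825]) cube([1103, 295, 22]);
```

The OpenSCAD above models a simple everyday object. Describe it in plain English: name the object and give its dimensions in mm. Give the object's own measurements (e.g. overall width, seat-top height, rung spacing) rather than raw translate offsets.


An open bookshelf. Two side panels, each 24 mm thick, 295 mm deep and 953 mm tall, stand 1151 mm apart (outside-to-outside). Between them sit 4 shelves, each 22 mm thick and 295 mm deep, spanning the full gap between the sides. The bottom shelf rests on the floor (its underside at z = 0) and the clear gap between one shelf's top and the next shelf's underside is 253 mm.


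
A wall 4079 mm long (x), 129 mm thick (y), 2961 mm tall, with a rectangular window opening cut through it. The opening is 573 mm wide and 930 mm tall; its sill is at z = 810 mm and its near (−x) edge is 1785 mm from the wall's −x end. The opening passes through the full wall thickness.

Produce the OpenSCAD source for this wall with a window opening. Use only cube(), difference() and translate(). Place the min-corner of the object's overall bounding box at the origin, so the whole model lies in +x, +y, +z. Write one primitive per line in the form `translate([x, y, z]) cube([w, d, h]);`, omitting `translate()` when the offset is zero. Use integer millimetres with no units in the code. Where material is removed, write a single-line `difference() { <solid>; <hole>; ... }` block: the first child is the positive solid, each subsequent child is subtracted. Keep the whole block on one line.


difference() { cube([4079, 129, 2961]); translate([1785, 0, 810]) cube([573, 129, 930]); }


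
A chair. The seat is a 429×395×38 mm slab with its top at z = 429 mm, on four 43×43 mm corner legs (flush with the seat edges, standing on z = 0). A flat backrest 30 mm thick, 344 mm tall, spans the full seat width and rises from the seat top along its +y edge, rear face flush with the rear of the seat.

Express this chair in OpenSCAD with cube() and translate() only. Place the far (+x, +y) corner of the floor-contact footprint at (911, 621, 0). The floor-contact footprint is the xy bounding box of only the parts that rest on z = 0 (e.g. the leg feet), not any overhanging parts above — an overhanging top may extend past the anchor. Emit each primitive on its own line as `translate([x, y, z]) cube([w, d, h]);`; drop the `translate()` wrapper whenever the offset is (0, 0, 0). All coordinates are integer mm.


translate([482, 226, 391]) cube([429, 395, 38]);
translate([482, 226, 0]) cube([43, 43, 391]);
translate([868, 226, 0]) cube([43, 43, 391]);
translate([482, 578, 0]) cube([43, 43, 391]);
translate([868, 578, 0]) cube([43, 43, 391]);
translate([482, 591, 429]) cube([429, 30, 344]);


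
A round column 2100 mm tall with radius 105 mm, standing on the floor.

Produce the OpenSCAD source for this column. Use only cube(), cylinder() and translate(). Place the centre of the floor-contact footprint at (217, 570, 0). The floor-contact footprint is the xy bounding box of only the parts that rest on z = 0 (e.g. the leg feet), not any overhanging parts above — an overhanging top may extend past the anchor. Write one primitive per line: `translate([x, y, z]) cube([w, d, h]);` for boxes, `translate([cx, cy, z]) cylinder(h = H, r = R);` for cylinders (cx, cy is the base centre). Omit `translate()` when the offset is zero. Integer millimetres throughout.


translate([217, 570, 0]) cylinder(h = 2100, r = 105);


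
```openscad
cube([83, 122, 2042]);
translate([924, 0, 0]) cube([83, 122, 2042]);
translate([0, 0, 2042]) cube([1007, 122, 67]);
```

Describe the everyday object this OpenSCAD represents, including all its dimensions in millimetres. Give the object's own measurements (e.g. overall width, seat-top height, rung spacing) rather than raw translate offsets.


A door frame. The clear opening is 841 mm wide and 2042 mm high. Two 83 mm wide jambs, 122 mm deep, stand either side of the opening from the floor to the top of the opening. A 67 mm thick head sits across the top of both jambs, spanning the full outside width of the frame.


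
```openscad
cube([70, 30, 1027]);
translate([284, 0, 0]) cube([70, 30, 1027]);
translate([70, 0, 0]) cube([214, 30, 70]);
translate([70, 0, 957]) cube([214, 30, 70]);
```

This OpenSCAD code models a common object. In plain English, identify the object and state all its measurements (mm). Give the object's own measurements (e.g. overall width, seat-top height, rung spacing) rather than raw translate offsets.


A rectangular picture frame lying in the x–z plane (depth along y). The opening is 214 mm wide (x) by 887 mm tall (z), surrounded by a border 70 mm wide on all four sides. The frame is 30 mm deep and is made of two full-height vertical stiles with two horizontal rails fitted between them.


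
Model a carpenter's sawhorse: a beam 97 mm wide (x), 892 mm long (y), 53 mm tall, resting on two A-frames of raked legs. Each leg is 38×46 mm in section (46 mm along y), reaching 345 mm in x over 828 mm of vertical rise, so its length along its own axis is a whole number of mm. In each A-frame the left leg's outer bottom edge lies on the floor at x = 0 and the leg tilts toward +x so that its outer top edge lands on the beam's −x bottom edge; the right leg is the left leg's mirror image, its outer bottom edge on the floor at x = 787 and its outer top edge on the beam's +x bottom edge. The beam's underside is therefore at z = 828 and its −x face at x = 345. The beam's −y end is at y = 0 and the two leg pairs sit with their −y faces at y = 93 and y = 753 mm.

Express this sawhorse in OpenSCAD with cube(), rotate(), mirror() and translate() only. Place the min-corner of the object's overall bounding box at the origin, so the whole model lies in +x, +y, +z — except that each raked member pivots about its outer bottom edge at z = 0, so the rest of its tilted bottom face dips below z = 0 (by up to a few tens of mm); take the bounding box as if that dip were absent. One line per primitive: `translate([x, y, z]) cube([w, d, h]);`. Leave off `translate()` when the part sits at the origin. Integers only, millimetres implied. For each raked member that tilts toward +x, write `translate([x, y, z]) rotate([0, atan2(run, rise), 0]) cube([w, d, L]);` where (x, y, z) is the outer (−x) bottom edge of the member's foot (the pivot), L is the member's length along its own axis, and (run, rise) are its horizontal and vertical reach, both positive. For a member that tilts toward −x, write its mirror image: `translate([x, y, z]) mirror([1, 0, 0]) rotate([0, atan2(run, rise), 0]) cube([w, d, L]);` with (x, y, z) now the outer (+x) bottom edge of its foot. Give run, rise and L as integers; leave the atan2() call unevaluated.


// leg length = √(345² + 828²) = 897
// right-leg outer foot x = 2·345 + 97 = 787
// beam min-corner = (345, 0, 828)
translate([345, 0, 828]) cube([97, 892, 53]);
translate([0, 93, 0]) rotate([0, atan2(345, 828), 0]) cube([38, 46, 897]);
translate([787, 93, 0]) mirror([1, 0, 0]) rotate([0, atan2(345, 828), 0]) cube([38, 46, 897]);
translate([0, 753, 0]) rotate([0, atan2(345, 828), 0]) cube([38, 46, 897]);
translate([787, 753, 0]) mirror([1, 0, 0]) rotate([0, atan2(345, 828), 0]) cube([38, 46, 897]);


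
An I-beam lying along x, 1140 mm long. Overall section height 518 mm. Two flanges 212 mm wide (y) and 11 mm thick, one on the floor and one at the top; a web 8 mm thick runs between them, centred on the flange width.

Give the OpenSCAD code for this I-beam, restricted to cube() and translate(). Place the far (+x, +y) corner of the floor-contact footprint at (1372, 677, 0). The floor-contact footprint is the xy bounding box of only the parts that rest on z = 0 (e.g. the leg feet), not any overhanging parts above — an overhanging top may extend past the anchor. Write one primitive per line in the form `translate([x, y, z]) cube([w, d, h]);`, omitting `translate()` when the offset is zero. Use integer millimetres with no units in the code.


translate([232, 465, 0]) cube([1140, 212, 11]);
translate([232, 567, 11]) cube([1140, 8, 496]);
translate([232, 465, 507]) cube([1140, 212, 11]);


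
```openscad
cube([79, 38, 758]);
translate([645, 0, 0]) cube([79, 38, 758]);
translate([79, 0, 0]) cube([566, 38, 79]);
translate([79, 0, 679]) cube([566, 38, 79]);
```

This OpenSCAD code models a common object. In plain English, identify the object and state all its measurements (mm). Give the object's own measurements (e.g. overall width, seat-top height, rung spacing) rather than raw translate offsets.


A rectangular picture frame lying in the x–z plane (depth along y). The opening is 566 mm wide (x) by 600 mm tall (z), surrounded by a border 79 mm wide on all four sides. The frame is 38 mm deep and is made of two full-height vertical stiles with two horizontal rails fitted between them.


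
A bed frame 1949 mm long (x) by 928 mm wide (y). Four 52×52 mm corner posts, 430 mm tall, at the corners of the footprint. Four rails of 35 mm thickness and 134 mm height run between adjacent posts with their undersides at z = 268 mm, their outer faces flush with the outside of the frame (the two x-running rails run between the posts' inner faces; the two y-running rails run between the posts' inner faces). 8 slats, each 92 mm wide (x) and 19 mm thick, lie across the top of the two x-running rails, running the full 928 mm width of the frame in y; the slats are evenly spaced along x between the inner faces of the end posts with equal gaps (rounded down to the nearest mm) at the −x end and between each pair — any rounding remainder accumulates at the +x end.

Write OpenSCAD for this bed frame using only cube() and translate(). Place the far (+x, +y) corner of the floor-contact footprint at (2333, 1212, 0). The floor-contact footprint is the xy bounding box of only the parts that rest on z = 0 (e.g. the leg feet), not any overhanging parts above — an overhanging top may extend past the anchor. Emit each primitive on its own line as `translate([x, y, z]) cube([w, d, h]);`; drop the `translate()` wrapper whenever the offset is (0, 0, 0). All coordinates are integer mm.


translate([384, 284, 0]) cube([52, 52, 430]);
translate([384, 1160, 0]) cube([52, 52, 430]);
translate([2281, 284, 0]) cube([52, 52, 430]);
translate([2281, 1160, 0]) cube([52, 52, 430]);
translate([436, 284, 268]) cube([1845, 35, 134]);
translate([436, 1177, 268]) cube([1845, 35, 134]);
translate([384, 336, 268]) cube([35, 824, 134]);
translate([2298, 336, 268]) cube([35, 824, 134]);
translate([559, 284, 402]) cube([92, 928, 19]);
translate([774, 284, 402]) cube([92, 928, 19]);
translate([989, 284, 402]) cube([92, 928, 19]);
translate([1204, 284, 402]) cube([92, 928, 19]);
translate([1419, 284, 402]) cube([92, 928, 19]);
translate([1634, 284, 402]) cube([92, 928, 19]);
translate([1849, 284, 402]) cube([92, 928, 19]);
translate([2064, 284, 402]) cube([92, 928, 19]);


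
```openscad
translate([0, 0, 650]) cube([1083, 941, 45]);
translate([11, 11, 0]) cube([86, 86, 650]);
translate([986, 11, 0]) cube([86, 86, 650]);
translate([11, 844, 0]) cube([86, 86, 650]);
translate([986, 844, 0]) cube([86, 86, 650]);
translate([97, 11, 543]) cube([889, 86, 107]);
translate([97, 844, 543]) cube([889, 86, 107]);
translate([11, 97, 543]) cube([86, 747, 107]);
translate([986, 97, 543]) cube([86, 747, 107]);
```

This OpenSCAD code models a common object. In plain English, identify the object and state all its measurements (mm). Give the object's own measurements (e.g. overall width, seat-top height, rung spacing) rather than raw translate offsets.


A table: top 1083 mm (x) × 941 mm (y), 45 mm thick, upper face at z = 695 mm, on four 86×86 mm square legs, each inset 11 mm from the nearest pair of top edges from z = 0 to the bottom of the top. Four apron rails, 86 mm thick and 107 mm tall, run between adjacent legs with their top edges flush with the underside of the top and their outer faces flush with the legs' outer faces.


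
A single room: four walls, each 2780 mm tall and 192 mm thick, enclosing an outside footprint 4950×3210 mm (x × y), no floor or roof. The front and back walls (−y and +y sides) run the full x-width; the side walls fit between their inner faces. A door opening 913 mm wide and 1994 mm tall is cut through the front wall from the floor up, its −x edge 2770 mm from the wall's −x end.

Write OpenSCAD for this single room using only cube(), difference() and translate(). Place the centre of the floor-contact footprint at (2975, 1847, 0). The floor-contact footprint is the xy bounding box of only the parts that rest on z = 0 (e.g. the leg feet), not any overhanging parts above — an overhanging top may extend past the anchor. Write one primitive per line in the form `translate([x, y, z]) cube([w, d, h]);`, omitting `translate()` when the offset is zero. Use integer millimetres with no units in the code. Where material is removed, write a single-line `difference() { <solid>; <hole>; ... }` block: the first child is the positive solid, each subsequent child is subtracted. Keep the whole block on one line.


difference() { translate([500, 242, 0]) cube([4950, 192, 2780]); translate([3270, 242, 0]) cube([913, 192, 1994]); }
translate([500, 3260, 0]) cube([4950, 192, 2780]);
translate([500, 434, 0]) cube([192, 2826, 2780]);
translate([5258, 434, 0]) cube([192, 2826, 2780]);


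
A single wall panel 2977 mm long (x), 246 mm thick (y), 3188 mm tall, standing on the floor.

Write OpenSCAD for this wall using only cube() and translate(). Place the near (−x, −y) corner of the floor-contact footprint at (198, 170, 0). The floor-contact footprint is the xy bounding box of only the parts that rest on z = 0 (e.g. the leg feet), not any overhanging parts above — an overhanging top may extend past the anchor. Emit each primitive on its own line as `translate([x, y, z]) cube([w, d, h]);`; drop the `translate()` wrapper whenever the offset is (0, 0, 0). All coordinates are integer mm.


translate([198, 170, 0]) cube([2977, 246, 3188]);


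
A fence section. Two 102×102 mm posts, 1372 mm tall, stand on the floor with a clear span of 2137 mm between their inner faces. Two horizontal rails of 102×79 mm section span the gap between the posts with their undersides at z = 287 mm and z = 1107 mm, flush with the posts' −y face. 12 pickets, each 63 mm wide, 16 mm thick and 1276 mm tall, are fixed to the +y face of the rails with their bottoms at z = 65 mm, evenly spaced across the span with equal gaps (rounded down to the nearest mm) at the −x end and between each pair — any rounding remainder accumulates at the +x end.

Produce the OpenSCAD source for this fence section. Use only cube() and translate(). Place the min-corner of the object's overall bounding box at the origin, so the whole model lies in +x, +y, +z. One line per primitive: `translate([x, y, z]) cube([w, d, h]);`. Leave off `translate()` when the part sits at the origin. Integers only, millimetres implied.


cube([102, 102, 1372]);
translate([2239, 0, 0]) cube([102, 102, 1372]);
translate([102, 0, 287]) cube([2137, 102, 79]);
translate([102, 0, 1107]) cube([2137, 102, 79]);
translate([208, 102, 65]) cube([63, 16, 1276]);
translate([377, 102, 65]) cube([63, 16, 1276]);
translate([546, 102, 65]) cube([63, 16, 1276]);
translate([715, 102, 65]) cube([63, 16, 1276]);
translate([884, 102, 65]) cube([63, 16, 1276]);
translate([1053, 102, 65]) cube([63, 16, 1276]);
translate([1222, 102, 65]) cube([63, 16, 1276]);
translate([1391, 102, 65]) cube([63, 16, 1276]);
translate([1560, 102, 65]) cube([63, 16, 1276]);
translate([1729, 102, 65]) cube([63, 16, 1276]);
translate([1898, 102, 65]) cube([63, 16, 1276]);
translate([2067, 102, 65]) cube([63, 16, 1276]);


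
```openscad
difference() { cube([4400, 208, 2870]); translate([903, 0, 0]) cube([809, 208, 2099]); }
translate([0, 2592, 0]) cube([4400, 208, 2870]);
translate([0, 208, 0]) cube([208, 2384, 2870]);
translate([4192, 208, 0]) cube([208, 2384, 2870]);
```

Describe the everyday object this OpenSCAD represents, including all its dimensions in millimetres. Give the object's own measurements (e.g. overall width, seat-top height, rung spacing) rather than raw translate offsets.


A single room: four walls, each 2870 mm tall and 208 mm thick, enclosing an outside footprint 4400×2800 mm (x × y), no floor or roof. The front and back walls (−y and +y sides) run the full x-width; the side walls fit between their inner faces. A door opening 809 mm wide and 2099 mm tall is cut through the front wall from the floor up, its −x edge 903 mm from the wall's −x end.


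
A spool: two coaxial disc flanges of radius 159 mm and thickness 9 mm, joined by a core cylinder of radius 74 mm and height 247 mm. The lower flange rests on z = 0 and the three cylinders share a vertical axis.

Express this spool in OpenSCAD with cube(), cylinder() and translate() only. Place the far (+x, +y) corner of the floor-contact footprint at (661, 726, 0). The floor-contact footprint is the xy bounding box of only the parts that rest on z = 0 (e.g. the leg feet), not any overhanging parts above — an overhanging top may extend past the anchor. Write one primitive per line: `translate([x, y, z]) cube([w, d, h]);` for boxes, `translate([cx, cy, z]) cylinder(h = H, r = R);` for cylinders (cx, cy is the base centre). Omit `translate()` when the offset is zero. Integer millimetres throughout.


translate([502, 567, 0]) cylinder(h = 9, r = 159);
translate([502, 567, 9]) cylinder(h = 247, r = 74);
translate([502, 567, 256]) cylinder(h = 9, r = 159);


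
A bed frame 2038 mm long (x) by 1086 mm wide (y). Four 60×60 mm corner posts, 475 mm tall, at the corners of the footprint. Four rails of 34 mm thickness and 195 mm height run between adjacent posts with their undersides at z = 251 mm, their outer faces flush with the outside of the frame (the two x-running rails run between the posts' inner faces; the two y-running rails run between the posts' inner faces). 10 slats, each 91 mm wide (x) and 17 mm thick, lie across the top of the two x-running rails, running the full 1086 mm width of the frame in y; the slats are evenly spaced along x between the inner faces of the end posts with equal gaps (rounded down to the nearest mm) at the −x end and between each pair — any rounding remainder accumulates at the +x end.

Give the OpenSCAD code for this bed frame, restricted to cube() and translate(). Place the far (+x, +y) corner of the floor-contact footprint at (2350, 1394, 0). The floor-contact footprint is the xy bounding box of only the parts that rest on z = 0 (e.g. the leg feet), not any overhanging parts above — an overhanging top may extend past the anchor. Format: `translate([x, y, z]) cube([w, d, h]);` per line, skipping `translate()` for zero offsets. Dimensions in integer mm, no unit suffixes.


// slat z = rail_z + rail_h = 251 + 195 = 446
// slat gap = ⌊(1918 − 10·91) / 11⌋ = 91
translate([312, 308, 0]) cube([60, 60, 475]);
translate([312, 1334, 0]) cube([60, 60, 475]);
translate([2290, 308, 0]) cube([60, 60, 475]);
translate([2290, 1334, 0]) cube([60, 60, 475]);
translate([372, 308, 251]) cube([1918, 34, 195]);
translate([372, 1360, 251]) cube([1918, 34, 195]);
translate([312, 368, 251]) cube([34, 966, 195]);
translate([2316, 368, 251]) cube([34, 966, 195]);
translate([463, 308, 446]) cube([91, 1086, 17]);
translate([645, 308, 446]) cube([91, 1086, 17]);
translate([827, 308, 446]) cube([91, 1086, 17]);
translate([1009, 308, 446]) cube([91, 1086, 17]);
translate([1191, 308, 446]) cube([91, 1086, 17]);
translate([1373, 308, 446]) cube([91, 1086, 17]);
translate([1555, 308, 446]) cube([91, 1086, 17]);
translate([1737, 308, 446]) cube([91, 1086, 17]);
translate([1919, 308, 446]) cube([91, 1086, 17]);
translate([2101, 308, 446]) cube([91, 1086, 17]);


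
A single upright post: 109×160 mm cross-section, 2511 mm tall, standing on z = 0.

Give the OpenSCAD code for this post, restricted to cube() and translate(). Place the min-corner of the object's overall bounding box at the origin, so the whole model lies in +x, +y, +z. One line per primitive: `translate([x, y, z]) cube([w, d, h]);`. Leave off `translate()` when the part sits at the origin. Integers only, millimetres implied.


cube([109, 160, 2511]);


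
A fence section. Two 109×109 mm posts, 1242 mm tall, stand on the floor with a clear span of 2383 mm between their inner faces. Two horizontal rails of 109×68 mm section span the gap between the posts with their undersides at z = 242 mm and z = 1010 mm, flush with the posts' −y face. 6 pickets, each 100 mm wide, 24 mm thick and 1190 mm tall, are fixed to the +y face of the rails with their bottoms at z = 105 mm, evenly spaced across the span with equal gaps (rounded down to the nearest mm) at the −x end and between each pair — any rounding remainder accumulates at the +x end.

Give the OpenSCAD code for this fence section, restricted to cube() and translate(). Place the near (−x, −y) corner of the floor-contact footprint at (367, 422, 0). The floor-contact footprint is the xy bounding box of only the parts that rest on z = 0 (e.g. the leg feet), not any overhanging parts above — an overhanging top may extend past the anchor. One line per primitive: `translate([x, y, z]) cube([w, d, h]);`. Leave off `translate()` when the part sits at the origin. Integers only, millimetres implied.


translate([367, 422, 0]) cube([109, 109, 1242]);
translate([2859, 422, 0]) cube([109, 109, 1242]);
translate([476, 422, 242]) cube([2383, 109, 68]);
translate([476, 422, 1010]) cube([2383, 109, 68]);
translate([730, 531, 105]) cube([100, 24, 1190]);
translate([1084, 531, 105]) cube([100, 24, 1190]);
translate([1438, 531, 105]) cube([100, 24, 1190]);
translate([1792, 531, 105]) cube([100, 24, 1190]);
translate([2146, 531, 105]) cube([100, 24, 1190]);
translate([2500, 531, 105]) cube([100, 24, 1190]);


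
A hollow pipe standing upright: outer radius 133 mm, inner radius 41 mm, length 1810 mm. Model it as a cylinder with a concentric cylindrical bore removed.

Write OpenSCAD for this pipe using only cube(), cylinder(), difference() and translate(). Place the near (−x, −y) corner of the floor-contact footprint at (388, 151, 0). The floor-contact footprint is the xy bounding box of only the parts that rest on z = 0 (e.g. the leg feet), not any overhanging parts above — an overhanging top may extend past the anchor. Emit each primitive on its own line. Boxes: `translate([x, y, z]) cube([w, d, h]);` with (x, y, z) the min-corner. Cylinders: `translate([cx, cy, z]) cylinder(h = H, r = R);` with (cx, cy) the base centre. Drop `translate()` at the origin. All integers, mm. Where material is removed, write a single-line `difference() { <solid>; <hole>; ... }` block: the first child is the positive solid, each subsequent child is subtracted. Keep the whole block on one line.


difference() { translate([521, 284, 0]) cylinder(h = 1810, r = 133); translate([521, 284, 0]) cylinder(h = 1810, r = 41); }


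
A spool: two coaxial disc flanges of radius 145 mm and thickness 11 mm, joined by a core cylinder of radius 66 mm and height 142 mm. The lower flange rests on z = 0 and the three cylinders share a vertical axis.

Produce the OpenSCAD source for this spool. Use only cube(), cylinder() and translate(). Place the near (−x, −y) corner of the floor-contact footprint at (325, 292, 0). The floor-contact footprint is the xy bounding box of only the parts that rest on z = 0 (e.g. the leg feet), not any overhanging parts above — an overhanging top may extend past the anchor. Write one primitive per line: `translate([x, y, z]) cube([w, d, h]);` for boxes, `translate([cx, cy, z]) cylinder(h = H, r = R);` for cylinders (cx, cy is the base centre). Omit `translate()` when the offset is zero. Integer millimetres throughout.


translate([470, 437, 0]) cylinder(h = 11, r = 145);
translate([470, 437, 11]) cylinder(h = 142, r = 66);
translate([470, 437, 153]) cylinder(h = 11, r = 145);


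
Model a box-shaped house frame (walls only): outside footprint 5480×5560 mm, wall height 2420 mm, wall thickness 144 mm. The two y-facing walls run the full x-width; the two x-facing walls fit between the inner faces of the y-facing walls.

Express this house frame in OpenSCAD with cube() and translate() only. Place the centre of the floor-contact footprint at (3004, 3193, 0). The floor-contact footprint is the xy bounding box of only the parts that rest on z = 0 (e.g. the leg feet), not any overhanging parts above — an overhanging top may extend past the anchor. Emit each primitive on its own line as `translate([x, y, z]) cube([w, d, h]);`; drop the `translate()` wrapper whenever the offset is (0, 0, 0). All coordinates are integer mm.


translate([264, 413, 0]) cube([5480, 144, 2420]);
translate([264, 5829, 0]) cube([5480, 144, 2420]);
translate([264, 557, 0]) cube([144, 5272, 2420]);
translate([5600, 557, 0]) cube([144, 5272, 2420]);


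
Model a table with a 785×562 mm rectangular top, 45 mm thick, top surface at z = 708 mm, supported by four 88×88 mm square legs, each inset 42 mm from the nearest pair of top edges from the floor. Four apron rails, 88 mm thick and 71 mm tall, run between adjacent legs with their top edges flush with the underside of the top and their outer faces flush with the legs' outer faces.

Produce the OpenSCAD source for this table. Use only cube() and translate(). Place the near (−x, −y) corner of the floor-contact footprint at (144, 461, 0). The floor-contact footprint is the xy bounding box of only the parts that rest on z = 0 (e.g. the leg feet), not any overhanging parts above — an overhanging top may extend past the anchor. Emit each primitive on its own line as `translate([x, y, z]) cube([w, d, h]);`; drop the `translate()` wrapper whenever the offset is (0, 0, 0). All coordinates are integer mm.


translate([102, 419, 663]) cube([785, 562, 45]);
translate([144, 461, 0]) cube([88, 88, 663]);
translate([757, 461, 0]) cube([88, 88, 663]);
translate([144, 851, 0]) cube([88, 88, 663]);
translate([757, 851, 0]) cube([88, 88, 663]);
translate([232, 461, 592]) cube([525, 88, 71]);
translate([232, 851, 592]) cube([525, 88, 71]);
translate([144, 549, 592]) cube([88, 302, 71]);
translate([757, 549, 592]) cube([88, 302, 71]);
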